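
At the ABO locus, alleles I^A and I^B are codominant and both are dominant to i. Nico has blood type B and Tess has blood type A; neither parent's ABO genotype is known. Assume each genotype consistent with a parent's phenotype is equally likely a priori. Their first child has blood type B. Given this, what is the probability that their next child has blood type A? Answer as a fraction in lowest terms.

Possible genotypes: Nico ∈ {I^B I^B, I^B i}; Tess ∈ {I^A I^A, I^A i}.
Weight each parental genotype pair by prior × P(type-B child):
  I^B I^B × I^A i: posterior weight 2/3; P(next child type A) = 0.
  I^B i × I^A i: posterior weight 1/3; P(next child type A) = 1/4.
Weighted sum = 1/12.

1/12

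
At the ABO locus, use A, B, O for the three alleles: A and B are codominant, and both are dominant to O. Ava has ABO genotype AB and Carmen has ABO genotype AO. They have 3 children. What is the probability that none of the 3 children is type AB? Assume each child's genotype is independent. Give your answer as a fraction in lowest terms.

ABO cross AB × AO → 1/2 A, 1/4 B, 1/4 AB.
So P(type AB) = 1/4 per child.
P(not type AB) = 3/4 for one child; (3/4)^3 = 27/64.

27/64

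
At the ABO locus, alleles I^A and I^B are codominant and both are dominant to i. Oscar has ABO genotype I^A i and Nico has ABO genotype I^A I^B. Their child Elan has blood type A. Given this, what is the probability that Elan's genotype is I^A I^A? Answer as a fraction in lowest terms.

1/2

Cross I^A i × I^A I^B → 1/4 I^A I^A, 1/4 I^A I^B, 1/4 I^A i, 1/4 I^B i.
Type-A genotypes among offspring: I^A I^A (1/4), I^A i (1/4); total 1/2.
P(I^A I^A | type A) = (1/4) / (1/2) = 1/2.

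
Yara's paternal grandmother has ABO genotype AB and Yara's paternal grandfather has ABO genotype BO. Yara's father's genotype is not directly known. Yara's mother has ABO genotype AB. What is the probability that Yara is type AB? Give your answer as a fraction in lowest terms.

Yara's father's ABO genotype from AB × BO: 1/4 AB, 1/4 AO, 1/4 BB, 1/4 BO.
Crossing each possibility with the mother AB and summing P(type AB): 1/4·1/2 + 1/4·1/4 + 1/4·1/2 + 1/4·1/4 = 3/8.

3/8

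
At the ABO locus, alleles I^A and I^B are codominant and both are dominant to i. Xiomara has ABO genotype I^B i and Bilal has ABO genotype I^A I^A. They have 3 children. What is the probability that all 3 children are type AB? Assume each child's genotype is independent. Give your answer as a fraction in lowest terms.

ABO cross I^B i × I^A I^A → 1/2 A, 1/2 AB.
So P(type AB) = 1/2 per child.
All 3 independent: (1/2)^3 = 1/8.

1/8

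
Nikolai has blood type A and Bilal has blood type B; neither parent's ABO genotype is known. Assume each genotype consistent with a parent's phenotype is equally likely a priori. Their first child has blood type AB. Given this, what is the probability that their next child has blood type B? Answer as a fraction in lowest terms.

Possible genotypes: Nikolai ∈ {I^A I^A, I^A i}; Bilal ∈ {I^B I^B, I^B i}.
Weight each parental genotype pair by prior × P(type-AB child):
  I^A I^A × I^B I^B: posterior weight 4/9; P(next child type B) = 0.
  I^A I^A × I^B i: posterior weight 2/9; P(next child type B) = 0.
  I^A i × I^B I^B: posterior weight 2/9; P(next child type B) = 1/2.
  I^A i × I^B i: posterior weight 1/9; P(next child type B) = 1/4.
Weighted sum = 5/36.

5/36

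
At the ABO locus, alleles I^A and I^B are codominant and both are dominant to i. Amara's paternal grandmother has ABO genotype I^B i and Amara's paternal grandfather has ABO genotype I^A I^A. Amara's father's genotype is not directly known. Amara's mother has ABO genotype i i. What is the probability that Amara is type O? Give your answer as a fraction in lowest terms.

Amara's father's ABO genotype from I^B i × I^A I^A: 1/2 I^A I^B, 1/2 I^A i.
Crossing each possibility with the mother i i and summing P(type O): 1/2·0 + 1/2·1/2 = 1/4.

1/4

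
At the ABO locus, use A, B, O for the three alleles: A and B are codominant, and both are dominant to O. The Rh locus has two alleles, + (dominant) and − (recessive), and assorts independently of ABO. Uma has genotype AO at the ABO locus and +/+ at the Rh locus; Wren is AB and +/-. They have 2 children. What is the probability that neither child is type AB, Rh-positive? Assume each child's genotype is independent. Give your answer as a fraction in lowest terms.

ABO cross AO × AB → 1/2 A, 1/4 B, 1/4 AB.
Rh cross +/+ × +/- → 1 Rh+; so P(type AB, Rh-positive) = 1/4 × 1 = 1/4 per child.
P(not type AB, Rh-positive) = 3/4 for one child; (3/4)^2 = 9/16.

9/16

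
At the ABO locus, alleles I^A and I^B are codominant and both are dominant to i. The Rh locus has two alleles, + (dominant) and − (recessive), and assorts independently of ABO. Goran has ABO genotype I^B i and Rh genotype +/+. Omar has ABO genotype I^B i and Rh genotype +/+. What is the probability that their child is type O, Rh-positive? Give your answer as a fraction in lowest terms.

ABO cross I^B i × I^B i → offspring phenotypes: 1/4 O, 3/4 B.
Rh cross +/+ × +/+ → 1 Rh+.
Independent loci: P(type O, Rh-positive) = 1/4 × 1 = 1/4.

1/4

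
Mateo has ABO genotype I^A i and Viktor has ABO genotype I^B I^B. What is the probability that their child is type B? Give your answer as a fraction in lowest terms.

ABO cross I^A i × I^B I^B → offspring phenotypes: 1/2 B, 1/2 AB.
So P(type B) = 1/2.

1/2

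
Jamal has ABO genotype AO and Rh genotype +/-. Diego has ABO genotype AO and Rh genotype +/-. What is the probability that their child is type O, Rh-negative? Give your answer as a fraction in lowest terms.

1/16

ABO cross AO × AO → offspring phenotypes: 1/4 O, 3/4 A.
Rh cross +/- × +/- → 3/4 Rh+, 1/4 Rh-.
Independent loci: P(type O, Rh-negative) = 1/4 × 1/4 = 1/16.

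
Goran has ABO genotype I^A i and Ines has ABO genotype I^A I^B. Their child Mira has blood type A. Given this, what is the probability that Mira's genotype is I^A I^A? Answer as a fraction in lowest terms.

Cross I^A i × I^A I^B → 1/4 I^A I^A, 1/4 I^A I^B, 1/4 I^A i, 1/4 I^B i.
Type-A genotypes among offspring: I^A I^A (1/4), I^A i (1/4); total 1/2.
P(I^A I^A | type A) = (1/4) / (1/2) = 1/2.

1/2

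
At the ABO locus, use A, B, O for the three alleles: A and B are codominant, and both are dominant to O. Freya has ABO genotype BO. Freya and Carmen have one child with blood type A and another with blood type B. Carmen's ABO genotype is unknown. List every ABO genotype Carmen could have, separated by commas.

For each candidate genotype of Carmen, check whether crossing it with BO can produce every observed child phenotype.
  AA → possible child types {A, AB} ✗
  AB → possible child types {A, B, AB} ✓
  AO → possible child types {O, A, B, AB} ✓
  BB → possible child types {B} ✗
  BO → possible child types {O, B} ✗
  OO → possible child types {O, B} ✗

AB, AO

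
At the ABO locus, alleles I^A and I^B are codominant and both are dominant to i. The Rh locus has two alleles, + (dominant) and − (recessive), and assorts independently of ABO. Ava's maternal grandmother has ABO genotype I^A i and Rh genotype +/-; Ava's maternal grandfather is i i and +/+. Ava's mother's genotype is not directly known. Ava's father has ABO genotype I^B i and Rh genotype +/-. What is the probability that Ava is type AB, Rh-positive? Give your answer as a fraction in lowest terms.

7/64

Ava's mother's ABO genotype from I^A i × i i: 1/2 I^A i, 1/2 i i.
Crossing each possibility with the father I^B i and summing P(type AB): 1/2·1/4 + 1/2·0 = 1/8.
Similarly for Rh via the mother's Rh distribution: P(Rh+) = 7/8.
Independent loci: 1/8 × 7/8 = 7/64.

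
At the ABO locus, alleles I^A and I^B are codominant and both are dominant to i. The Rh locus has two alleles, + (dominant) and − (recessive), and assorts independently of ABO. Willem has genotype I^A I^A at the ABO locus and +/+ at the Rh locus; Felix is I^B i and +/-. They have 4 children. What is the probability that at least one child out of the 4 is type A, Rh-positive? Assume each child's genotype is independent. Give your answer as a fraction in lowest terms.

15/16

ABO cross I^A I^A × I^B i → 1/2 A, 1/2 AB.
Rh cross +/+ × +/- → 1 Rh+; so P(type A, Rh-positive) = 1/2 × 1 = 1/2 per child.
P(none) = (1/2)^4 = 1/16; P(at least one) = 1 − 1/16 = 15/16.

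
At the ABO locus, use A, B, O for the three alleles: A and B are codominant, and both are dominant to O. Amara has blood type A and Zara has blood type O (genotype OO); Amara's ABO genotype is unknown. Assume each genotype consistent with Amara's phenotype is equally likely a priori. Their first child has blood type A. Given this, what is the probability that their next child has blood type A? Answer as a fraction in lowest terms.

5/6

Possible genotypes: Amara ∈ {AA, AO}; Zara ∈ {OO}.
Weight each parental genotype pair by prior × P(type-A child):
  AA × OO: posterior weight 2/3; P(next child type A) = 1.
  AO × OO: posterior weight 1/3; P(next child type A) = 1/2.
Weighted sum = 5/6.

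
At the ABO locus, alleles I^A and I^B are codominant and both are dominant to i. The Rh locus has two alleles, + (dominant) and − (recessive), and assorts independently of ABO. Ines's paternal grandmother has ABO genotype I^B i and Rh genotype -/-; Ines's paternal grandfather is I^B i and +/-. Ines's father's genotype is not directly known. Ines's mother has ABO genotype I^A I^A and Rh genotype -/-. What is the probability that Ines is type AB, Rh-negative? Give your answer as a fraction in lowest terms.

Ines's father's ABO genotype from I^B i × I^B i: 1/4 I^B I^B, 1/2 I^B i, 1/4 i i.
Crossing each possibility with the mother I^A I^A and summing P(type AB): 1/4·1 + 1/2·1/2 + 1/4·0 = 1/2.
Similarly for Rh via the father's Rh distribution: P(Rh-) = 3/4.
Independent loci: 1/2 × 3/4 = 3/8.

3/8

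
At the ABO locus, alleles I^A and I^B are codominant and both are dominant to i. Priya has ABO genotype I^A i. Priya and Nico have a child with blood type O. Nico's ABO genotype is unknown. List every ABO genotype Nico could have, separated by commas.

I^A i, I^B i, i i

For each candidate genotype of Nico, check whether crossing it with I^A i can produce every observed child phenotype.
  I^A I^A → possible child types {A} ✗
  I^A I^B → possible child types {A, B, AB} ✗
  I^A i → possible child types {O, A} ✓
  I^B I^B → possible child types {B, AB} ✗
  I^B i → possible child types {O, A, B, AB} ✓
  i i → possible child types {O, A} ✓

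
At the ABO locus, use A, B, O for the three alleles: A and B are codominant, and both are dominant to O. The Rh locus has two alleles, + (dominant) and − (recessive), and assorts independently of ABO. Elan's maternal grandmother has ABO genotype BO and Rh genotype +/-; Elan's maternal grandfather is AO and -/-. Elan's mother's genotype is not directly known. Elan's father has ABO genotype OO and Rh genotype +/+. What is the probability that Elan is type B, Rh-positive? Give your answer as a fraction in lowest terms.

1/4

Elan's mother's ABO genotype from BO × AO: 1/4 AB, 1/4 AO, 1/4 BO, 1/4 OO.
Crossing each possibility with the father OO and summing P(type B): 1/4·1/2 + 1/4·0 + 1/4·1/2 + 1/4·0 = 1/4.
Similarly for Rh via the mother's Rh distribution: P(Rh+) = 1.
Independent loci: 1/4 × 1 = 1/4.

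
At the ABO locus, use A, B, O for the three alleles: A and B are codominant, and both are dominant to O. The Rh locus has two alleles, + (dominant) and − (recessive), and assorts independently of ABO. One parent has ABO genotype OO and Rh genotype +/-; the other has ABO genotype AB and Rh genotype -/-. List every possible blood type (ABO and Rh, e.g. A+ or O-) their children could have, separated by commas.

Gametes from OO × AB give offspring ABO genotypes AO, BO, i.e. phenotypes A, B.
Rh cross +/- × -/- → phenotypes Rh+, Rh-.
Combining independently: A+, A-, B+, B-.

A+, A-, B+, B-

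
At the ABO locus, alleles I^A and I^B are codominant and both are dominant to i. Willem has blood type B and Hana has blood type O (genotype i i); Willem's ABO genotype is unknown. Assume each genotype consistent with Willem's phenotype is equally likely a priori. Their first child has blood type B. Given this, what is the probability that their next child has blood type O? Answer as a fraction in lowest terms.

1/6

Possible genotypes: Willem ∈ {I^B I^B, I^B i}; Hana ∈ {i i}.
Weight each parental genotype pair by prior × P(type-B child):
  I^B I^B × i i: posterior weight 2/3; P(next child type O) = 0.
  I^B i × i i: posterior weight 1/3; P(next child type O) = 1/2.
Weighted sum = 1/6.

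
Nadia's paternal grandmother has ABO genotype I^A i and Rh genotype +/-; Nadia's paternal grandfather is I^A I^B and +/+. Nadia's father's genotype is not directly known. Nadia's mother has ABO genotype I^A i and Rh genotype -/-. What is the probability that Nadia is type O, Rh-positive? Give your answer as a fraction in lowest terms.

3/32

Nadia's father's ABO genotype from I^A i × I^A I^B: 1/4 I^A I^A, 1/4 I^A I^B, 1/4 I^A i, 1/4 I^B i.
Crossing each possibility with the mother I^A i and summing P(type O): 1/4·0 + 1/4·0 + 1/4·1/4 + 1/4·1/4 = 1/8.
Similarly for Rh via the father's Rh distribution: P(Rh+) = 3/4.
Independent loci: 1/8 × 3/4 = 3/32.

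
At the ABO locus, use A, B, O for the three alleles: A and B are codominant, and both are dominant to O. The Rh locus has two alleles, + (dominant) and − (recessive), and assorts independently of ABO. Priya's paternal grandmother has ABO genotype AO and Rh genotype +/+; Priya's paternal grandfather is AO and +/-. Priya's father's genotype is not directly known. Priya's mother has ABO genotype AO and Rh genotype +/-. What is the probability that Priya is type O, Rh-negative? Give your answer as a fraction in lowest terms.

Priya's father's ABO genotype from AO × AO: 1/4 AA, 1/2 AO, 1/4 OO.
Crossing each possibility with the mother AO and summing P(type O): 1/4·0 + 1/2·1/4 + 1/4·1/2 = 1/4.
Similarly for Rh via the father's Rh distribution: P(Rh-) = 1/8.
Independent loci: 1/4 × 1/8 = 1/32.

1/32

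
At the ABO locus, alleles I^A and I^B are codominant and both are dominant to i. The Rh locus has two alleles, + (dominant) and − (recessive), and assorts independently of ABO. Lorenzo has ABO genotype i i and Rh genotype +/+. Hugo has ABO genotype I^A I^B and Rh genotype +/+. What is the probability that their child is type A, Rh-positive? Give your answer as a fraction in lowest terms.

ABO cross i i × I^A I^B → offspring phenotypes: 1/2 A, 1/2 B.
Rh cross +/+ × +/+ → 1 Rh+.
Independent loci: P(type A, Rh-positive) = 1/2 × 1 = 1/2.

1/2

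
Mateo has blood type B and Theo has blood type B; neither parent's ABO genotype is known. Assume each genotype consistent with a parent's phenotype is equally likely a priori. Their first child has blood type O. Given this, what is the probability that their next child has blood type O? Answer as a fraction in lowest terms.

1/4

Possible genotypes: Mateo ∈ {BB, BO}; Theo ∈ {BB, BO}.
Weight each parental genotype pair by prior × P(type-O child):
  BO × BO: posterior weight 1; P(next child type O) = 1/4.
Weighted sum = 1/4.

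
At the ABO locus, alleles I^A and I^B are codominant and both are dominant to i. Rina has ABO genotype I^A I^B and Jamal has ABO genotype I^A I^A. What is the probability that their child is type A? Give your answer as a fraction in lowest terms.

1/2

ABO cross I^A I^B × I^A I^A → offspring phenotypes: 1/2 A, 1/2 AB.
So P(type A) = 1/2.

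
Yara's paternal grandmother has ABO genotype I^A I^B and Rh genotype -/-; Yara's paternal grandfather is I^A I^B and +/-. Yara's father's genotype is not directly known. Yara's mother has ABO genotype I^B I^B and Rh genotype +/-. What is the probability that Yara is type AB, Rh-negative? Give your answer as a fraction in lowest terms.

Yara's father's ABO genotype from I^A I^B × I^A I^B: 1/4 I^A I^A, 1/2 I^A I^B, 1/4 I^B I^B.
Crossing each possibility with the mother I^B I^B and summing P(type AB): 1/4·1 + 1/2·1/2 + 1/4·0 = 1/2.
Similarly for Rh via the father's Rh distribution: P(Rh-) = 3/8.
Independent loci: 1/2 × 3/8 = 3/16.

3/16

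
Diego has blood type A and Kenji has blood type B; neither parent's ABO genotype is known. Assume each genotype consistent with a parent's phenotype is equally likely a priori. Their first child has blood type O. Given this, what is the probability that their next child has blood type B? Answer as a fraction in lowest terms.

1/4

Possible genotypes: Diego ∈ {AA, AO}; Kenji ∈ {BB, BO}.
Weight each parental genotype pair by prior × P(type-O child):
  AO × BO: posterior weight 1; P(next child type B) = 1/4.
Weighted sum = 1/4.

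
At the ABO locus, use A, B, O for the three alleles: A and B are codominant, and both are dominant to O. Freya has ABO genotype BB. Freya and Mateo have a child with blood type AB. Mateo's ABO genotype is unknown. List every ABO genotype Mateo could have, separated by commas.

AA, AB, AO

For each candidate genotype of Mateo, check whether crossing it with BB can produce every observed child phenotype.
  AA → possible child types {AB} ✓
  AB → possible child types {B, AB} ✓
  AO → possible child types {B, AB} ✓
  BB → possible child types {B} ✗
  BO → possible child types {B} ✗
  OO → possible child types {B} ✗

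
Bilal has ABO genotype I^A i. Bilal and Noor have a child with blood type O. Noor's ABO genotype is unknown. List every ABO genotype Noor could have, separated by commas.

I^A i, I^B i, i i

For each candidate genotype of Noor, check whether crossing it with I^A i can produce every observed child phenotype.
  I^A I^A → possible child types {A} ✗
  I^A I^B → possible child types {A, B, AB} ✗
  I^A i → possible child types {O, A} ✓
  I^B I^B → possible child types {B, AB} ✗
  I^B i → possible child types {O, A, B, AB} ✓
  i i → possible child types {O, A} ✓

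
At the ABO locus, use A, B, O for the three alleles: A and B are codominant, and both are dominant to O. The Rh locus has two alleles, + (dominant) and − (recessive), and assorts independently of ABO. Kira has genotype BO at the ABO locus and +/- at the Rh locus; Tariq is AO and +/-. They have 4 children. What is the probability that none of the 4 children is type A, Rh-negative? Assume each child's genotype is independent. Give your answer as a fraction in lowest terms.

ABO cross BO × AO → 1/4 O, 1/4 A, 1/4 B, 1/4 AB.
Rh cross +/- × +/- → 3/4 Rh+, 1/4 Rh-; so P(type A, Rh-negative) = 1/4 × 1/4 = 1/16 per child.
P(not type A, Rh-negative) = 15/16 for one child; (15/16)^4 = 50625/65536.

50625/65536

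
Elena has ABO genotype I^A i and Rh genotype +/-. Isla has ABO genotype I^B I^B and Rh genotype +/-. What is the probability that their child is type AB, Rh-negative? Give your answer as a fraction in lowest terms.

1/8

ABO cross I^A i × I^B I^B → offspring phenotypes: 1/2 B, 1/2 AB.
Rh cross +/- × +/- → 3/4 Rh+, 1/4 Rh-.
Independent loci: P(type AB, Rh-negative) = 1/2 × 1/4 = 1/8.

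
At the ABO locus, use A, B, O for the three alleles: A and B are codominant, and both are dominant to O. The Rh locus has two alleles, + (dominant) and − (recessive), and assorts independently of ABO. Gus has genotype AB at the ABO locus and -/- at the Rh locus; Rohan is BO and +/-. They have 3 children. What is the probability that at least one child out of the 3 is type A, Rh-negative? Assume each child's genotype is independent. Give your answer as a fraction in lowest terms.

ABO cross AB × BO → 1/4 A, 1/2 B, 1/4 AB.
Rh cross -/- × +/- → 1/2 Rh+, 1/2 Rh-; so P(type A, Rh-negative) = 1/4 × 1/2 = 1/8 per child.
P(none) = (7/8)^3 = 343/512; P(at least one) = 1 − 343/512 = 169/512.

169/512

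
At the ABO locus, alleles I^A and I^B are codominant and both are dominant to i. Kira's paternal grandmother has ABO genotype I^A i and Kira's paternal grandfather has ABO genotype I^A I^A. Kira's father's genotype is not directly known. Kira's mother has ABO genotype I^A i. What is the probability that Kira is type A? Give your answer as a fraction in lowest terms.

7/8

Kira's father's ABO genotype from I^A i × I^A I^A: 1/2 I^A I^A, 1/2 I^A i.
Crossing each possibility with the mother I^A i and summing P(type A): 1/2·1 + 1/2·3/4 = 7/8.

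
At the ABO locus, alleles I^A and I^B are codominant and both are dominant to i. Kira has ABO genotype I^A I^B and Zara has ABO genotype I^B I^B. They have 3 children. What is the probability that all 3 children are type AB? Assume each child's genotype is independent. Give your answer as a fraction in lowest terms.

ABO cross I^A I^B × I^B I^B → 1/2 B, 1/2 AB.
So P(type AB) = 1/2 per child.
All 3 independent: (1/2)^3 = 1/8.

1/8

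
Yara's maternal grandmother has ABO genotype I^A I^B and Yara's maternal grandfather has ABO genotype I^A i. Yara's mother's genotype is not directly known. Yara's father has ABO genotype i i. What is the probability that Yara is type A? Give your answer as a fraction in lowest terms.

1/2

Yara's mother's ABO genotype from I^A I^B × I^A i: 1/4 I^A I^A, 1/4 I^A I^B, 1/4 I^A i, 1/4 I^B i.
Crossing each possibility with the father i i and summing P(type A): 1/4·1 + 1/4·1/2 + 1/4·1/2 + 1/4·0 = 1/2.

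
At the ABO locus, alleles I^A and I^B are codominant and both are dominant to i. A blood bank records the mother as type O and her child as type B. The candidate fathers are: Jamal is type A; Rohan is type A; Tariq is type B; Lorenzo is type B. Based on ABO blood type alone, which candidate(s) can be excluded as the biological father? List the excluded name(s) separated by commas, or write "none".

A candidate is excluded only if no genotype consistent with his phenotype could produce a type B child with a type O mother.
Jamal (type A): no genotype consistent with that phenotype can produce a type-B child with a type-O mother.
Rohan (type A): no genotype consistent with that phenotype can produce a type-B child with a type-O mother.

Jamal, Rohan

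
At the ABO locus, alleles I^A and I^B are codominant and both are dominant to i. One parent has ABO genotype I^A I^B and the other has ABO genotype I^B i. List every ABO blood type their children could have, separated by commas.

A, B, AB

Gametes from I^A I^B × I^B i give offspring ABO genotypes I^A I^B, I^A i, I^B I^B, I^B i, i.e. phenotypes A, B, AB.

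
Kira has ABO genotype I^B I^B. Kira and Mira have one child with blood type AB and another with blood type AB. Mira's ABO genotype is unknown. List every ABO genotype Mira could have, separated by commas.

I^A I^A, I^A I^B, I^A i

For each candidate genotype of Mira, check whether crossing it with I^B I^B can produce every observed child phenotype.
  I^A I^A → possible child types {AB} ✓
  I^A I^B → possible child types {B, AB} ✓
  I^A i → possible child types {B, AB} ✓
  I^B I^B → possible child types {B} ✗
  I^B i → possible child types {B} ✗
  i i → possible child types {B} ✗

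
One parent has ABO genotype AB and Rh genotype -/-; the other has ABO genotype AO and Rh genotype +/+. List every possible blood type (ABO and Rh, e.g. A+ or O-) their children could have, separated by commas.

Gametes from AB × AO give offspring ABO genotypes AA, AB, AO, BO, i.e. phenotypes A, B, AB.
Rh cross -/- × +/+ → phenotypes Rh+.
Combining independently: A+, B+, AB+.

A+, B+, AB+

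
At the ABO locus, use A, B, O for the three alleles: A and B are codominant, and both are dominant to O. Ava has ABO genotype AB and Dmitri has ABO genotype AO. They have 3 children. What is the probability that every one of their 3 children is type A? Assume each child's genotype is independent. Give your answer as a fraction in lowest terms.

ABO cross AB × AO → 1/2 A, 1/4 B, 1/4 AB.
So P(type A) = 1/2 per child.
All 3 independent: (1/2)^3 = 1/8.

1/8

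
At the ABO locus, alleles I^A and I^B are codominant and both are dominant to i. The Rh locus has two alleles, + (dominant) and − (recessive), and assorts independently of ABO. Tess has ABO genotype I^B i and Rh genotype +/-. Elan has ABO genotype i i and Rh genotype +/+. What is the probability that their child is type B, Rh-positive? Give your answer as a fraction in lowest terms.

ABO cross I^B i × i i → offspring phenotypes: 1/2 O, 1/2 B.
Rh cross +/- × +/+ → 1 Rh+.
Independent loci: P(type B, Rh-positive) = 1/2 × 1 = 1/2.

1/2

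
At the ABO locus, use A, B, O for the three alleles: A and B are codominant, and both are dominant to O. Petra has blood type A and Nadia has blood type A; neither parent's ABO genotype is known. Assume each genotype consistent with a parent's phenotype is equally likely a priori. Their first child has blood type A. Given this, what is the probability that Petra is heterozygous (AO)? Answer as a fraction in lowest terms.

Possible genotypes: Petra ∈ {AA, AO}; Nadia ∈ {AA, AO}.
Weight each parental genotype pair by prior × P(type-A child):
  AA × AA: posterior weight 4/15.
  AA × AO: posterior weight 4/15.
  AO × AA: posterior weight 4/15.
  AO × AO: posterior weight 1/5.
Sum the posterior weight over pairs where Petra is AO: 7/15.

7/15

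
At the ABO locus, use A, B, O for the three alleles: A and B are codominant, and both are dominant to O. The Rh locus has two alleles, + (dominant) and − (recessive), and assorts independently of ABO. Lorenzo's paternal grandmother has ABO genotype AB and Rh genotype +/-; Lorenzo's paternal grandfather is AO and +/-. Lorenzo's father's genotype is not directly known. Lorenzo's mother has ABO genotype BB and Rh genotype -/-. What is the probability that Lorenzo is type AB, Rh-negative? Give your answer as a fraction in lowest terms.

1/4

Lorenzo's father's ABO genotype from AB × AO: 1/4 AA, 1/4 AB, 1/4 AO, 1/4 BO.
Crossing each possibility with the mother BB and summing P(type AB): 1/4·1 + 1/4·1/2 + 1/4·1/2 + 1/4·0 = 1/2.
Similarly for Rh via the father's Rh distribution: P(Rh-) = 1/2.
Independent loci: 1/2 × 1/2 = 1/4.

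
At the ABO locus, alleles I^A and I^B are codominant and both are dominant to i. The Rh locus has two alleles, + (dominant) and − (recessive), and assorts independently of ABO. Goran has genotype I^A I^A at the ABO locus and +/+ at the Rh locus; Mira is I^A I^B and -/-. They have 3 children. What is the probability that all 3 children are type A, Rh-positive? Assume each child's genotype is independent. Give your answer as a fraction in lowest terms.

1/8

ABO cross I^A I^A × I^A I^B → 1/2 A, 1/2 AB.
Rh cross +/+ × -/- → 1 Rh+; so P(type A, Rh-positive) = 1/2 × 1 = 1/2 per child.
All 3 independent: (1/2)^3 = 1/8.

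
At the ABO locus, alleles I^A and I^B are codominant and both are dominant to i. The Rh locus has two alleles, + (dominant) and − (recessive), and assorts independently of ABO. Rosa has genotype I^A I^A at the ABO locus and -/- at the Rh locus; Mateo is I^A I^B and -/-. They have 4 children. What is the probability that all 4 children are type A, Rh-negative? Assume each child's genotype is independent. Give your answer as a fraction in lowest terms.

1/16

ABO cross I^A I^A × I^A I^B → 1/2 A, 1/2 AB.
Rh cross -/- × -/- → 1 Rh-; so P(type A, Rh-negative) = 1/2 × 1 = 1/2 per child.
All 4 independent: (1/2)^4 = 1/16.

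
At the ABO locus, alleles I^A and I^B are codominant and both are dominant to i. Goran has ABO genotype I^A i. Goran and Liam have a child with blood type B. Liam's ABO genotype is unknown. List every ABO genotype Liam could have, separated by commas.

For each candidate genotype of Liam, check whether crossing it with I^A i can produce every observed child phenotype.
  I^A I^A → possible child types {A} ✗
  I^A I^B → possible child types {A, B, AB} ✓
  I^A i → possible child types {O, A} ✗
  I^B I^B → possible child types {B, AB} ✓
  I^B i → possible child types {O, A, B, AB} ✓
  i i → possible child types {O, A} ✗

I^A I^B, I^B I^B, I^B i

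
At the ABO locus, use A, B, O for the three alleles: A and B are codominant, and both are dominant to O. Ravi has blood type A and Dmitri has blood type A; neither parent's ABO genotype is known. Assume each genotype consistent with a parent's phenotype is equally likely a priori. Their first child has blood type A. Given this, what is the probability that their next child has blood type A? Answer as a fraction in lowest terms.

Possible genotypes: Ravi ∈ {AA, AO}; Dmitri ∈ {AA, AO}.
Weight each parental genotype pair by prior × P(type-A child):
  AA × AA: posterior weight 4/15; P(next child type A) = 1.
  AA × AO: posterior weight 4/15; P(next child type A) = 1.
  AO × AA: posterior weight 4/15; P(next child type A) = 1.
  AO × AO: posterior weight 1/5; P(next child type A) = 3/4.
Weighted sum = 19/20.

19/20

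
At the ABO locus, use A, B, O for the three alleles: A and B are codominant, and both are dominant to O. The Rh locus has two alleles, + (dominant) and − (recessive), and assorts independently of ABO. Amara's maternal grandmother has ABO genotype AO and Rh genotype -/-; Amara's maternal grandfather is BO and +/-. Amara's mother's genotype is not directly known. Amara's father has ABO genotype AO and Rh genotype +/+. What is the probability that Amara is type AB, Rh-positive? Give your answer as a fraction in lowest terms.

Amara's mother's ABO genotype from AO × BO: 1/4 AB, 1/4 AO, 1/4 BO, 1/4 OO.
Crossing each possibility with the father AO and summing P(type AB): 1/4·1/4 + 1/4·0 + 1/4·1/4 + 1/4·0 = 1/8.
Similarly for Rh via the mother's Rh distribution: P(Rh+) = 1.
Independent loci: 1/8 × 1 = 1/8.

1/8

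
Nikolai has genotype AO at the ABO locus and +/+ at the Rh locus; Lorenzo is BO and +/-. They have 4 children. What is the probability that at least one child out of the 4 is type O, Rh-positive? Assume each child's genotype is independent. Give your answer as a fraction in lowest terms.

175/256

ABO cross AO × BO → 1/4 O, 1/4 A, 1/4 B, 1/4 AB.
Rh cross +/+ × +/- → 1 Rh+; so P(type O, Rh-positive) = 1/4 × 1 = 1/4 per child.
P(none) = (3/4)^4 = 81/256; P(at least one) = 1 − 81/256 = 175/256.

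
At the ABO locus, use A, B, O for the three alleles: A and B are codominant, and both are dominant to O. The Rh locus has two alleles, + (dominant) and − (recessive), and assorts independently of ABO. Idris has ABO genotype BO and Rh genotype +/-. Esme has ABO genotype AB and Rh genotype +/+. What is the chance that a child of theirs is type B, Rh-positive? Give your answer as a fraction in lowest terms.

ABO cross BO × AB → offspring phenotypes: 1/4 A, 1/2 B, 1/4 AB.
Rh cross +/- × +/+ → 1 Rh+.
Independent loci: P(type B, Rh-positive) = 1/2 × 1 = 1/2.

1/2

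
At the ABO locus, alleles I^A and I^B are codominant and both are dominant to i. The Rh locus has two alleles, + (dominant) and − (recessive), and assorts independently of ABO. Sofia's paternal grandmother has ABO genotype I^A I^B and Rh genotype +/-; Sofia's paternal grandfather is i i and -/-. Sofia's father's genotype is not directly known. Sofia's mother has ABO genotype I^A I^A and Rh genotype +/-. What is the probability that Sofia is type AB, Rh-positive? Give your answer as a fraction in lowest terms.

5/32

Sofia's father's ABO genotype from I^A I^B × i i: 1/2 I^A i, 1/2 I^B i.
Crossing each possibility with the mother I^A I^A and summing P(type AB): 1/2·0 + 1/2·1/2 = 1/4.
Similarly for Rh via the father's Rh distribution: P(Rh+) = 5/8.
Independent loci: 1/4 × 5/8 = 5/32.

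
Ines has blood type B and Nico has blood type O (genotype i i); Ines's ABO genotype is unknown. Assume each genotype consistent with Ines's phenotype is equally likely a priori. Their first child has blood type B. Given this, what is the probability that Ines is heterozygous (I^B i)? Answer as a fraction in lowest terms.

Possible genotypes: Ines ∈ {I^B I^B, I^B i}; Nico ∈ {i i}.
Weight each parental genotype pair by prior × P(type-B child):
  I^B I^B × i i: posterior weight 2/3.
  I^B i × i i: posterior weight 1/3.
Sum the posterior weight over pairs where Ines is I^B i: 1/3.

1/3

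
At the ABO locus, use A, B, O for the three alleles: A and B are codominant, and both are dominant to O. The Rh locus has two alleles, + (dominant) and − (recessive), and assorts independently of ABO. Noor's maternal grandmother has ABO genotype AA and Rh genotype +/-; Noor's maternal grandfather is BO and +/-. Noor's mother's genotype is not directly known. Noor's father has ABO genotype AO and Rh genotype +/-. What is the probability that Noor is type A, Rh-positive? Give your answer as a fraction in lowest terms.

15/32

Noor's mother's ABO genotype from AA × BO: 1/2 AB, 1/2 AO.
Crossing each possibility with the father AO and summing P(type A): 1/2·1/2 + 1/2·3/4 = 5/8.
Similarly for Rh via the mother's Rh distribution: P(Rh+) = 3/4.
Independent loci: 5/8 × 3/4 = 15/32.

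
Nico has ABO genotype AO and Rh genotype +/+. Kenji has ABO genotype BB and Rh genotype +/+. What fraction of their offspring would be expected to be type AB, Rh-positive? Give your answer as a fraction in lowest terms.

1/2

ABO cross AO × BB → offspring phenotypes: 1/2 B, 1/2 AB.
Rh cross +/+ × +/+ → 1 Rh+.
Independent loci: P(type AB, Rh-positive) = 1/2 × 1 = 1/2.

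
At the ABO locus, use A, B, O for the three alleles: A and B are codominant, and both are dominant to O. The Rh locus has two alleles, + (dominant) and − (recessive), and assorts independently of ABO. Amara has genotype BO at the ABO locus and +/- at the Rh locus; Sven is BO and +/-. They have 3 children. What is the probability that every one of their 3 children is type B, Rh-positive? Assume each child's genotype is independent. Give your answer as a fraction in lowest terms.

ABO cross BO × BO → 1/4 O, 3/4 B.
Rh cross +/- × +/- → 3/4 Rh+, 1/4 Rh-; so P(type B, Rh-positive) = 3/4 × 3/4 = 9/16 per child.
All 3 independent: (9/16)^3 = 729/4096.

729/4096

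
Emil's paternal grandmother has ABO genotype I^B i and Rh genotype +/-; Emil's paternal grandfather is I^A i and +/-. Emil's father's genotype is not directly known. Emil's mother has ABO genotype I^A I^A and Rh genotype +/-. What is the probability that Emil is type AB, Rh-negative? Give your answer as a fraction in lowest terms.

Emil's father's ABO genotype from I^B i × I^A i: 1/4 I^A I^B, 1/4 I^A i, 1/4 I^B i, 1/4 i i.
Crossing each possibility with the mother I^A I^A and summing P(type AB): 1/4·1/2 + 1/4·0 + 1/4·1/2 + 1/4·0 = 1/4.
Similarly for Rh via the father's Rh distribution: P(Rh-) = 1/4.
Independent loci: 1/4 × 1/4 = 1/16.

1/16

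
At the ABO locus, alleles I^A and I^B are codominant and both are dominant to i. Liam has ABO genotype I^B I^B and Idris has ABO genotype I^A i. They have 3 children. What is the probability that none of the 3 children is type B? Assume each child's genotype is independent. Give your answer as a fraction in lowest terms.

ABO cross I^B I^B × I^A i → 1/2 B, 1/2 AB.
So P(type B) = 1/2 per child.
P(not type B) = 1/2 for one child; (1/2)^3 = 1/8.

1/8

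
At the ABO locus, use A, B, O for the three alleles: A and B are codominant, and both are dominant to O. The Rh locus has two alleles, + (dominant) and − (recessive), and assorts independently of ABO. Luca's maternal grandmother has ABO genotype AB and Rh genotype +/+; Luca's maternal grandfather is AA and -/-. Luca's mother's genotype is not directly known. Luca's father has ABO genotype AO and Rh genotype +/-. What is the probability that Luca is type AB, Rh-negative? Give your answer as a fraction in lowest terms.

Luca's mother's ABO genotype from AB × AA: 1/2 AA, 1/2 AB.
Crossing each possibility with the father AO and summing P(type AB): 1/2·0 + 1/2·1/4 = 1/8.
Similarly for Rh via the mother's Rh distribution: P(Rh-) = 1/4.
Independent loci: 1/8 × 1/4 = 1/32.

1/32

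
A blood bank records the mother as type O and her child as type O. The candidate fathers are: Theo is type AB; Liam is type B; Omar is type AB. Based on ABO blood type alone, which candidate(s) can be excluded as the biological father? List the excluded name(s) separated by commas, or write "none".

Theo, Omar

A candidate is excluded only if no genotype consistent with his phenotype could produce a type O child with a type O mother.
Theo (type AB): no genotype consistent with that phenotype can produce a type-O child with a type-O mother.
Omar (type AB): no genotype consistent with that phenotype can produce a type-O child with a type-O mother.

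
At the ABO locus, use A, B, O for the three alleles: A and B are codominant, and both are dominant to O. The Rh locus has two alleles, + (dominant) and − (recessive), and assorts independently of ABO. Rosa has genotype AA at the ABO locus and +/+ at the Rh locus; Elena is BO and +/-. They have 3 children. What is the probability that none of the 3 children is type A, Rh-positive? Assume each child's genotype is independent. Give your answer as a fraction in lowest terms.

ABO cross AA × BO → 1/2 A, 1/2 AB.
Rh cross +/+ × +/- → 1 Rh+; so P(type A, Rh-positive) = 1/2 × 1 = 1/2 per child.
P(not type A, Rh-positive) = 1/2 for one child; (1/2)^3 = 1/8.

1/8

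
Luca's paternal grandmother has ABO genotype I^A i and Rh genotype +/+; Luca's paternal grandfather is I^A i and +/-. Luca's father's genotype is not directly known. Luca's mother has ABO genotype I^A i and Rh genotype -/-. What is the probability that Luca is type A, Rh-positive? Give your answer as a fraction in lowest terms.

Luca's father's ABO genotype from I^A i × I^A i: 1/4 I^A I^A, 1/2 I^A i, 1/4 i i.
Crossing each possibility with the mother I^A i and summing P(type A): 1/4·1 + 1/2·3/4 + 1/4·1/2 = 3/4.
Similarly for Rh via the father's Rh distribution: P(Rh+) = 3/4.
Independent loci: 3/4 × 3/4 = 9/16.

9/16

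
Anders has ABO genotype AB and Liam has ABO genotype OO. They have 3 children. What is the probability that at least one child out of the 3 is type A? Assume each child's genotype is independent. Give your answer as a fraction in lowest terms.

ABO cross AB × OO → 1/2 A, 1/2 B.
So P(type A) = 1/2 per child.
P(none) = (1/2)^3 = 1/8; P(at least one) = 1 − 1/8 = 7/8.

7/8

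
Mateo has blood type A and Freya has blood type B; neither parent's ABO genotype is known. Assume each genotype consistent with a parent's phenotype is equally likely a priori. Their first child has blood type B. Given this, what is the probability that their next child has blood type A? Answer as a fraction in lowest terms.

Possible genotypes: Mateo ∈ {I^A I^A, I^A i}; Freya ∈ {I^B I^B, I^B i}.
Weight each parental genotype pair by prior × P(type-B child):
  I^A i × I^B I^B: posterior weight 2/3; P(next child type A) = 0.
  I^A i × I^B i: posterior weight 1/3; P(next child type A) = 1/4.
Weighted sum = 1/12.

1/12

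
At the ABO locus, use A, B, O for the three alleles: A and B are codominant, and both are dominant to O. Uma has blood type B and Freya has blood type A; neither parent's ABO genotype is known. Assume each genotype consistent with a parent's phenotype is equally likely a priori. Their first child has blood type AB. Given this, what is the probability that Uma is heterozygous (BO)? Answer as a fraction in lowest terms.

Possible genotypes: Uma ∈ {BB, BO}; Freya ∈ {AA, AO}.
Weight each parental genotype pair by prior × P(type-AB child):
  BB × AA: posterior weight 4/9.
  BB × AO: posterior weight 2/9.
  BO × AA: posterior weight 2/9.
  BO × AO: posterior weight 1/9.
Sum the posterior weight over pairs where Uma is BO: 1/3.

1/3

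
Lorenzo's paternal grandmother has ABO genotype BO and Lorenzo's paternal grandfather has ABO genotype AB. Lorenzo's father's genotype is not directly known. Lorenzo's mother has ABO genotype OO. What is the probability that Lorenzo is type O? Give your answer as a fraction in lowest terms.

1/4

Lorenzo's father's ABO genotype from BO × AB: 1/4 AB, 1/4 AO, 1/4 BB, 1/4 BO.
Crossing each possibility with the mother OO and summing P(type O): 1/4·0 + 1/4·1/2 + 1/4·0 + 1/4·1/2 = 1/4.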